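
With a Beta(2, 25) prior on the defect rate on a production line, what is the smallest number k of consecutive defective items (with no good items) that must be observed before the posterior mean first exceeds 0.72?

k = 63

After k defective items and 0 good items the posterior is Beta(2+k, 25), with mean (2+k)/(2+25+k).
Set (2+k)/(27+k) > 0.72 and solve: k > (0.72·27 − 2)/(1 − 0.72) = 62.286.
The smallest integer exceeding 62.286 is 63.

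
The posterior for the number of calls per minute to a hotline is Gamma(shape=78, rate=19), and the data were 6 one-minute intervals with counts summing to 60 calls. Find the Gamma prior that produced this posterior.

Gamma(shape=18, rate=13)

A Gamma(α, β) prior (rate parametrization) on a Poisson rate with n observations summing to S gives posterior Gamma(α+S, β+n).
So α = 78 − 60 = 18 and β = 19 − 6 = 13.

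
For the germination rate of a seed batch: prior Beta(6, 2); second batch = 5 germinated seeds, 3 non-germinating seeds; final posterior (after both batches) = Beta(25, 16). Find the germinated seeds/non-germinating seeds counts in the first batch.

Sequential conjugate updates are equivalent to a single update on the pooled data, so total successes = posterior α − prior α and total failures = posterior β − prior β.
Total across both batches: 25−6=19 germinated seeds, 16−2=14 non-germinating seeds.
Subtract the second batch: 19−5=14 germinated seeds and 14−3=11 non-germinating seeds.

14 germinated seeds and 11 non-germinating seeds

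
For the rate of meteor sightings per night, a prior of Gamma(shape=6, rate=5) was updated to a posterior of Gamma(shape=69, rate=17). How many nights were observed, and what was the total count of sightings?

n = 12 nights with total 63 sightings

A Gamma(α, β) prior (rate parametrization) on a Poisson rate with n observations summing to S gives posterior Gamma(α+S, β+n).
Matching: Σxᵢ = 69 − 6 = 63 and n = 17 − 5 = 12.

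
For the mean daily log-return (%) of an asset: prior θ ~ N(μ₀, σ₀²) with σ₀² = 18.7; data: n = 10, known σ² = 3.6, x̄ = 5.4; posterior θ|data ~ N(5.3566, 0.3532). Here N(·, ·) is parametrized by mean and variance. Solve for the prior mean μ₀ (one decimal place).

The posterior mean is a precision-weighted average: μ_n = (τ₀μ₀ + τ_data·x̄)/(τ₀+τ_data), with τ₀=1/σ₀² and τ_data=n/σ².
Here τ₀ = 1/18.7 = 0.053476 and τ_data = 10/3.6 = 2.777778, so τ_n = 2.831254.
Rearranging for μ₀: μ₀ = (μ_n·τ_n − τ_data·x̄)/τ₀ = (5.3566·2.831254 − 2.777778·5.4) / 0.053476 = 0.165894/0.053476 ≈ 3.1.

μ₀ = 3.1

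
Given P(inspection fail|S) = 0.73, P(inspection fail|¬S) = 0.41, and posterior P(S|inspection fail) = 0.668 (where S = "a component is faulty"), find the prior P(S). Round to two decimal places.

In odds form, posterior odds = prior odds × likelihood ratio, so prior odds = posterior odds ÷ LR.
Posterior odds = 0.668/(1−0.668) = 2.0120. LR = 0.73/0.41 = 1.7805.
Prior odds = 2.0120/1.7805 = 1.1300, so P(S) = 1.1300/(1+1.1300) ≈ 0.53.

P(S) = 0.53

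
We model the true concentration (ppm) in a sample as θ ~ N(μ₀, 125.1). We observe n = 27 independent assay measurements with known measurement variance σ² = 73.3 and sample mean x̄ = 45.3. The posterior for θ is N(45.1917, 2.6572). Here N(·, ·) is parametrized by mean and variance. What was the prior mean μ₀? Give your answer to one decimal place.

μ₀ = 40.2

With known observation variance, the Normal–Normal posterior has precision τ_n = τ₀ + n/σ² and mean μ_n = (τ₀μ₀ + (n/σ²)x̄)/τ_n.
Here τ₀ = 1/125.1 = 0.007994 and τ_data = 27/73.3 = 0.368349, so τ_n = 0.376343.
Rearranging for μ₀: μ₀ = (μ_n·τ_n − τ_data·x̄)/τ₀ = (45.1917·0.376343 − 0.368349·45.3) / 0.007994 = 0.321370/0.007994 ≈ 40.2.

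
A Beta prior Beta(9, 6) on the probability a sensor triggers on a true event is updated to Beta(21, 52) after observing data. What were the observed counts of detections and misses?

12 detections and 46 misses

Beta is conjugate to the binomial likelihood: posterior = Beta(α+s, β+f).
So s = 21 − 9 = 12 and f = 52 − 6 = 46.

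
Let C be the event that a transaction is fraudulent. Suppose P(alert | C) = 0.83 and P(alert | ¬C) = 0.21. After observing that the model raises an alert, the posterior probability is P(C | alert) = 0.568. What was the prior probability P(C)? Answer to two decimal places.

P(C) = 0.25

In odds form, posterior odds = prior odds × likelihood ratio, so prior odds = posterior odds ÷ LR.
Posterior odds = 0.568/(1−0.568) = 1.3148. LR = 0.83/0.21 = 3.9524.
Prior odds = 1.3148/3.9524 = 0.3327, so P(C) = 0.3327/(1+0.3327) ≈ 0.25.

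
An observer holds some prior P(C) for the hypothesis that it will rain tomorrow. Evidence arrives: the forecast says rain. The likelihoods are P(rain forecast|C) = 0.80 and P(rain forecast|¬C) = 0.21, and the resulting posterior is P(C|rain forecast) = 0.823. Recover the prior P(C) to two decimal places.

P(C) = 0.55

Bayes' rule in odds form gives O(C|E) = O(C)·[P(E|C)/P(E|¬C)], hence O(C) = O(C|E)/LR.
Posterior odds = 0.823/(1−0.823) = 4.6497. LR = 0.80/0.21 = 3.8095.
Prior odds = 4.6497/3.8095 = 1.2206, so P(C) = 1.2206/(1+1.2206) ≈ 0.55.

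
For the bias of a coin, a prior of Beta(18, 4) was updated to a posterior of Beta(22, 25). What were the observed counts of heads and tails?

4 heads and 21 tails

A Beta(α, β) prior with s successes and f failures in binomial data gives a Beta(α+s, β+f) posterior.
Match parameters: s=22−18=4, f=25−4=21.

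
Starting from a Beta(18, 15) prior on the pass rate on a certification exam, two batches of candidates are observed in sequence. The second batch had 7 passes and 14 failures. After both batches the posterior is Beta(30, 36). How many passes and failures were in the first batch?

Because Beta–binomial updating is additive in the counts, the combined data contributed (α_post−α_prior, β_post−β_prior) successes and failures.
Total across both batches: 30−18=12 passes, 36−15=21 failures.
Subtract the second batch: 12−7=5 passes and 21−14=7 failures.

5 passes and 7 failures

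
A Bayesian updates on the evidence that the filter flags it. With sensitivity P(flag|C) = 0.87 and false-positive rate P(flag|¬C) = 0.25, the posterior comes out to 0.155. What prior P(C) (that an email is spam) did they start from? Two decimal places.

Bayes' rule in odds form gives O(C|E) = O(C)·[P(E|C)/P(E|¬C)], hence O(C) = O(C|E)/LR.
Posterior odds = 0.155/(1−0.155) = 0.1834. LR = 0.87/0.25 = 3.4800.
Prior odds = 0.1834/3.4800 = 0.0527, so P(C) = 0.0527/(1+0.0527) ≈ 0.05.

P(C) = 0.05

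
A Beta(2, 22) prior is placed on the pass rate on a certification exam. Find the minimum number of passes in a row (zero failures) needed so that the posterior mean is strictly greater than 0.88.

After k passes and 0 failures the posterior is Beta(2+k, 22), with mean (2+k)/(2+22+k).
Set (2+k)/(24+k) > 0.88 and solve: k > (0.88·24 − 2)/(1 − 0.88) = 159.333.
The smallest integer exceeding 159.333 is 160, and checking k=160: (162)/(184) = 0.8804 > 0.88.

k = 160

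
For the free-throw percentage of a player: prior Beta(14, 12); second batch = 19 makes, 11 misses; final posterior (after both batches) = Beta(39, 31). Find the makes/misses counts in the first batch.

6 makes and 8 misses

Sequential conjugate updates are equivalent to a single update on the pooled data, so total successes = posterior α − prior α and total failures = posterior β − prior β.
Total across both batches: 39−14=25 makes, 31−12=19 misses.
Subtract the second batch: 25−19=6 makes and 19−11=8 misses.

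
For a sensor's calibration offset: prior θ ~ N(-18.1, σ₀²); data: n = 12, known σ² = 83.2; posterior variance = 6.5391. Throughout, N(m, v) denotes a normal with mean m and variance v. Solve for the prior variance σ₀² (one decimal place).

σ₀² = 115.0

For the Normal–Normal model with known σ², precisions add: τ_n = τ₀ + n/σ².
So 1/σ₀² = 1/6.5391 − 12/83.2 = 0.152926 − 0.144231 = 0.008695.
Hence σ₀² = 1/0.008695 ≈ 115.0.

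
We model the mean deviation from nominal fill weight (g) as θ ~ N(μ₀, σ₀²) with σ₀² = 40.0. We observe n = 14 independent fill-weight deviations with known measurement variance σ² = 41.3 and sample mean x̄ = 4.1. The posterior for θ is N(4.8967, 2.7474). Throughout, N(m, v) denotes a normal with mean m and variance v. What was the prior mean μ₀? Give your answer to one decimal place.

μ₀ = 15.7

The posterior mean is a precision-weighted average: μ_n = (τ₀μ₀ + τ_data·x̄)/(τ₀+τ_data), with τ₀=1/σ₀² and τ_data=n/σ².
Here τ₀ = 1/40.0 = 0.025000 and τ_data = 14/41.3 = 0.338983, so τ_n = 0.363983.
Rearranging for μ₀: μ₀ = (μ_n·τ_n − τ_data·x̄)/τ₀ = (4.8967·0.363983 − 0.338983·4.1) / 0.025000 = 0.392485/0.025000 ≈ 15.7.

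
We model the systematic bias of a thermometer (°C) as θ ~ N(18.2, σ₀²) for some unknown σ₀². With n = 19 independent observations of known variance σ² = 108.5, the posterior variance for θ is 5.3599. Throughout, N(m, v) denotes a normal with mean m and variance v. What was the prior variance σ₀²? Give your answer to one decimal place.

σ₀² = 87.3

Posterior precision equals prior precision plus data precision: 1/σ_n² = 1/σ₀² + n/σ².
So 1/σ₀² = 1/5.3599 − 19/108.5 = 0.186571 − 0.175115 = 0.011456.
Hence σ₀² = 1/0.011456 ≈ 87.3.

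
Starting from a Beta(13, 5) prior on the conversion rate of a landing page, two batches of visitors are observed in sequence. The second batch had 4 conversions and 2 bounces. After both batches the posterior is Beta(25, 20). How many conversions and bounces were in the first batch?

Sequential conjugate updates are equivalent to a single update on the pooled data, so total successes = posterior α − prior α and total failures = posterior β − prior β.
Total across both batches: 25−13=12 conversions, 20−5=15 bounces.
Subtract the second batch: 12−4=8 conversions and 15−2=13 bounces.

8 conversions and 13 bounces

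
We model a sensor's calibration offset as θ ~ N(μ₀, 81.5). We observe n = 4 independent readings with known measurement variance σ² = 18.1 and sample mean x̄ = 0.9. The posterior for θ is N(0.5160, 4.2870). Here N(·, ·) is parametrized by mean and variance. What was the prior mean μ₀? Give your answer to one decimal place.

The posterior mean is a precision-weighted average: μ_n = (τ₀μ₀ + τ_data·x̄)/(τ₀+τ_data), with τ₀=1/σ₀² and τ_data=n/σ².
Here τ₀ = 1/81.5 = 0.012270 and τ_data = 4/18.1 = 0.220994, so τ_n = 0.233264.
Rearranging for μ₀: μ₀ = (μ_n·τ_n − τ_data·x̄)/τ₀ = (0.5160·0.233264 − 0.220994·0.9) / 0.012270 = -0.078530/0.012270 ≈ -6.4.

μ₀ = -6.4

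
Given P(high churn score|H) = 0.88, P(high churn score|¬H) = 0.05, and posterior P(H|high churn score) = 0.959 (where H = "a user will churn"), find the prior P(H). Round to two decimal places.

In odds form, posterior odds = prior odds × likelihood ratio, so prior odds = posterior odds ÷ LR.
Posterior odds = 0.959/(1−0.959) = 23.3902. LR = 0.88/0.05 = 17.6000.
Prior odds = 23.3902/17.6000 = 1.3290, so P(H) = 1.3290/(1+1.3290) ≈ 0.57.

P(H) = 0.57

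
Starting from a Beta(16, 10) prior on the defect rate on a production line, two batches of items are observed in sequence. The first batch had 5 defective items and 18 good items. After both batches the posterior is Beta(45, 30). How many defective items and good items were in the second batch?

24 defective items and 2 good items

Sequential conjugate updates are equivalent to a single update on the pooled data, so total successes = posterior α − prior α and total failures = posterior β − prior β.
Total across both batches: 45−16=29 defective items, 30−10=20 good items.
Subtract the first batch: 29−5=24 defective items and 20−18=2 good items.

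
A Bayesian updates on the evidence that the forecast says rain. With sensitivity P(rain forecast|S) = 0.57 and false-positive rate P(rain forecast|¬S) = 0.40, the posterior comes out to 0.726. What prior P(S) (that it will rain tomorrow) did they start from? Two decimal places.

P(S) = 0.65

Bayes' rule in odds form gives O(S|E) = O(S)·[P(E|S)/P(E|¬S)], hence O(S) = O(S|E)/LR.
Posterior odds = 0.726/(1−0.726) = 2.6496. LR = 0.57/0.40 = 1.4250.
Prior odds = 2.6496/1.4250 = 1.8594, so P(S) = 1.8594/(1+1.8594) ≈ 0.65.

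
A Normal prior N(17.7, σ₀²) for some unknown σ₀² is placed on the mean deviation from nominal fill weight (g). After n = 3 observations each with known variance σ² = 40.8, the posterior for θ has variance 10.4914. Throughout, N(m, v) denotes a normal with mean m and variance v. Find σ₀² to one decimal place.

Posterior precision equals prior precision plus data precision: 1/σ_n² = 1/σ₀² + n/σ².
So 1/σ₀² = 1/10.4914 − 3/40.8 = 0.095316 − 0.073529 = 0.021787.
Hence σ₀² = 1/0.021787 ≈ 45.9.

σ₀² = 45.9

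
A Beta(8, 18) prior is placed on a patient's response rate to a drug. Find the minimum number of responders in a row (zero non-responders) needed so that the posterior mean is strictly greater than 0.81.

After k responders and 0 non-responders the posterior is Beta(8+k, 18), with mean (8+k)/(8+18+k).
Set (8+k)/(26+k) > 0.81 and solve: k > (0.81·26 − 8)/(1 − 0.81) = 68.737.
The smallest integer exceeding 68.737 is 69.

k = 69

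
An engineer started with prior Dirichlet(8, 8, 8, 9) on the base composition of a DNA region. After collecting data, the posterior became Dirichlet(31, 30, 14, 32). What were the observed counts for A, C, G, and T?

counts (23, 22, 6, 23)

For a Dirichlet(α) prior with multinomial counts c, the posterior is Dirichlet(α + c) componentwise.
Counts are posterior − prior componentwise: 31−8=23, 30−8=22, 14−8=6, 32−9=23.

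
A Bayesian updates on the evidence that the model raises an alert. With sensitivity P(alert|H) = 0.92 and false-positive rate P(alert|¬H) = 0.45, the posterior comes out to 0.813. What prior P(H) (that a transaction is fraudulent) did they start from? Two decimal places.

Bayes' rule in odds form gives O(H|E) = O(H)·[P(E|H)/P(E|¬H)], hence O(H) = O(H|E)/LR.
Posterior odds = 0.813/(1−0.813) = 4.3476. LR = 0.92/0.45 = 2.0444.
Prior odds = 4.3476/2.0444 = 2.1266, so P(H) = 2.1266/(1+2.1266) ≈ 0.68.

P(H) = 0.68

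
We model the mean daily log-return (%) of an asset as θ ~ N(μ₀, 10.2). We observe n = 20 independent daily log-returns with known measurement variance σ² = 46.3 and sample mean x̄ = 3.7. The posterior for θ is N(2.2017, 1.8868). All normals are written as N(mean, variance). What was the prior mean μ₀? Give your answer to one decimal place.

μ₀ = -4.4

The posterior mean is a precision-weighted average: μ_n = (τ₀μ₀ + τ_data·x̄)/(τ₀+τ_data), with τ₀=1/σ₀² and τ_data=n/σ².
Here τ₀ = 1/10.2 = 0.098039 and τ_data = 20/46.3 = 0.431965, so τ_n = 0.530004.
Rearranging for μ₀: μ₀ = (μ_n·τ_n − τ_data·x̄)/τ₀ = (2.2017·0.530004 − 0.431965·3.7) / 0.098039 = -0.431361/0.098039 ≈ -4.4.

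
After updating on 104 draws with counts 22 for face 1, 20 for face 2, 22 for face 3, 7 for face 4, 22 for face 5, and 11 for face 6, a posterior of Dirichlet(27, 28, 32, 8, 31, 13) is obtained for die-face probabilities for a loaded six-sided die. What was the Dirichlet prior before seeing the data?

For a Dirichlet(α) prior with multinomial counts c, the posterior is Dirichlet(α + c) componentwise.
Subtract each count from the matching posterior parameter: 27−22=5, 28−20=8, 32−22=10, 8−7=1, 31−22=9, 13−11=2.

Dirichlet(5, 8, 10, 1, 9, 2)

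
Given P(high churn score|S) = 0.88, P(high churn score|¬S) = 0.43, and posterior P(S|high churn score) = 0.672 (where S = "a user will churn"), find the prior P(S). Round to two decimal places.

P(S) = 0.50

In odds form, posterior odds = prior odds × likelihood ratio, so prior odds = posterior odds ÷ LR.
Posterior odds = 0.672/(1−0.672) = 2.0488. LR = 0.88/0.43 = 2.0465.
Prior odds = 2.0488/2.0465 = 1.0011, so P(S) = 1.0011/(1+1.0011) ≈ 0.50.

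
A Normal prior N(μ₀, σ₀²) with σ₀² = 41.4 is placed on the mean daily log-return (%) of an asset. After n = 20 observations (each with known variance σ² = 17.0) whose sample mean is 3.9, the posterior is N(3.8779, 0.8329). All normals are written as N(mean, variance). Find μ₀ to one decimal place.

The posterior mean is a precision-weighted average: μ_n = (τ₀μ₀ + τ_data·x̄)/(τ₀+τ_data), with τ₀=1/σ₀² and τ_data=n/σ².
Here τ₀ = 1/41.4 = 0.024155 and τ_data = 20/17.0 = 1.176471, so τ_n = 1.200626.
Rearranging for μ₀: μ₀ = (μ_n·τ_n − τ_data·x̄)/τ₀ = (3.8779·1.200626 − 1.176471·3.9) / 0.024155 = 0.067671/0.024155 ≈ 2.8.

μ₀ = 2.8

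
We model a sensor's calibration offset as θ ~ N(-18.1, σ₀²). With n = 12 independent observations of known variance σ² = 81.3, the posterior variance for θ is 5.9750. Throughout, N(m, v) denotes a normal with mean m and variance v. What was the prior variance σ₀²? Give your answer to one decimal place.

For the Normal–Normal model with known σ², precisions add: τ_n = τ₀ + n/σ².
So 1/σ₀² = 1/5.9750 − 12/81.3 = 0.167364 − 0.147601 = 0.019763.
Hence σ₀² = 1/0.019763 ≈ 50.6.

σ₀² = 50.6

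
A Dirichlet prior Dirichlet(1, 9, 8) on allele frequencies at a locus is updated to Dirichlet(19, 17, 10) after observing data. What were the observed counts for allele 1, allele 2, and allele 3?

For a Dirichlet(α) prior with multinomial counts c, the posterior is Dirichlet(α + c) componentwise.
Counts are posterior − prior componentwise: 19−1=18, 17−9=8, 10−8=2.

counts (18, 8, 2)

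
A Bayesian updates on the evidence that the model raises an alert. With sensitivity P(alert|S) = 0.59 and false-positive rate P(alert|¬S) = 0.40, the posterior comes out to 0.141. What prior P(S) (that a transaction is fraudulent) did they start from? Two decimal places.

Bayes' rule in odds form gives O(S|E) = O(S)·[P(E|S)/P(E|¬S)], hence O(S) = O(S|E)/LR.
Posterior odds = 0.141/(1−0.141) = 0.1641. LR = 0.59/0.40 = 1.4750.
Prior odds = 0.1641/1.4750 = 0.1113, so P(S) = 0.1113/(1+0.1113) ≈ 0.10.

P(S) = 0.10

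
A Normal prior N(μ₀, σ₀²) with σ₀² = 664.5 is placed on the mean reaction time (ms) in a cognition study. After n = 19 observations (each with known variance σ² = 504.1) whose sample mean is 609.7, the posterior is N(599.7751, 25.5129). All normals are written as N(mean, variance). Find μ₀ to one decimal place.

μ₀ = 351.2

The posterior mean is a precision-weighted average: μ_n = (τ₀μ₀ + τ_data·x̄)/(τ₀+τ_data), with τ₀=1/σ₀² and τ_data=n/σ².
Here τ₀ = 1/664.5 = 0.001505 and τ_data = 19/504.1 = 0.037691, so τ_n = 0.039196.
Rearranging for μ₀: μ₀ = (μ_n·τ_n − τ_data·x̄)/τ₀ = (599.7751·0.039196 − 0.037691·609.7) / 0.001505 = 0.528582/0.001505 ≈ 351.2.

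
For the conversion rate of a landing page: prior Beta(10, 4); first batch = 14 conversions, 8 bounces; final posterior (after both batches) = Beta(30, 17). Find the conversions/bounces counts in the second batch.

6 conversions and 5 bounces

Sequential conjugate updates are equivalent to a single update on the pooled data, so total successes = posterior α − prior α and total failures = posterior β − prior β.
Total across both batches: 30−10=20 conversions, 17−4=13 bounces.
Subtract the first batch: 20−14=6 conversions and 13−8=5 bounces.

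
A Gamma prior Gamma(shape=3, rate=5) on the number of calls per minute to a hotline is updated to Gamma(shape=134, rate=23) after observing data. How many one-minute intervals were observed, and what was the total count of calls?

n = 18 one-minute intervals with total 131 calls

A Gamma(α, β) prior (rate parametrization) on a Poisson rate with n observations summing to S gives posterior Gamma(α+S, β+n).
Matching: Σxᵢ = 134 − 3 = 131 and n = 23 − 5 = 18.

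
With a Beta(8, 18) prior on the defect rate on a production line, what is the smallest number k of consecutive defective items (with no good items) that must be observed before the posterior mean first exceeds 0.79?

k = 60

After k defective items and 0 good items the posterior is Beta(8+k, 18), with mean (8+k)/(8+18+k).
Set (8+k)/(26+k) > 0.79 and solve: k > (0.79·26 − 8)/(1 − 0.79) = 59.714.
The smallest integer exceeding 59.714 is 60.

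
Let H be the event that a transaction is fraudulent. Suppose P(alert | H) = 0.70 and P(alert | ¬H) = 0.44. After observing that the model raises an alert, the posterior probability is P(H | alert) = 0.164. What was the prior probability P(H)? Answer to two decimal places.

Bayes' rule in odds form gives O(H|E) = O(H)·[P(E|H)/P(E|¬H)], hence O(H) = O(H|E)/LR.
Posterior odds = 0.164/(1−0.164) = 0.1962. LR = 0.70/0.44 = 1.5909.
Prior odds = 0.1962/1.5909 = 0.1233, so P(H) = 0.1233/(1+0.1233) ≈ 0.11.

P(H) = 0.11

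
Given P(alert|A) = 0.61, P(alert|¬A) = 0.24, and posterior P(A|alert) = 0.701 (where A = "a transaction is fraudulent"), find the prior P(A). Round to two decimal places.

Bayes' rule in odds form gives O(A|E) = O(A)·[P(E|A)/P(E|¬A)], hence O(A) = O(A|E)/LR.
Posterior odds = 0.701/(1−0.701) = 2.3445. LR = 0.61/0.24 = 2.5417.
Prior odds = 2.3445/2.5417 = 0.9224, so P(A) = 0.9224/(1+0.9224) ≈ 0.48.

P(A) = 0.48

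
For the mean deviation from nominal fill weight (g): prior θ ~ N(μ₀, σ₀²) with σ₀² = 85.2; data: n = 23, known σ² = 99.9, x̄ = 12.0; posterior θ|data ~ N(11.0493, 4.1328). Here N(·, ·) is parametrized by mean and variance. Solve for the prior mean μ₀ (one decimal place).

μ₀ = -7.6

The posterior mean is a precision-weighted average: μ_n = (τ₀μ₀ + τ_data·x̄)/(τ₀+τ_data), with τ₀=1/σ₀² and τ_data=n/σ².
Here τ₀ = 1/85.2 = 0.011737 and τ_data = 23/99.9 = 0.230230, so τ_n = 0.241967.
Rearranging for μ₀: μ₀ = (μ_n·τ_n − τ_data·x̄)/τ₀ = (11.0493·0.241967 − 0.230230·12.0) / 0.011737 = -0.089194/0.011737 ≈ -7.6.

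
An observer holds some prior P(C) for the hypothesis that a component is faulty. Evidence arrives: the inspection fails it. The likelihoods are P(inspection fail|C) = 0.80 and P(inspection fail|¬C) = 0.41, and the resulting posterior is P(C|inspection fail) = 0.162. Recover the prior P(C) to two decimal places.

P(C) = 0.09

In odds form, posterior odds = prior odds × likelihood ratio, so prior odds = posterior odds ÷ LR.
Posterior odds = 0.162/(1−0.162) = 0.1933. LR = 0.80/0.41 = 1.9512.
Prior odds = 0.1933/1.9512 = 0.0991, so P(C) = 0.0991/(1+0.0991) ≈ 0.09.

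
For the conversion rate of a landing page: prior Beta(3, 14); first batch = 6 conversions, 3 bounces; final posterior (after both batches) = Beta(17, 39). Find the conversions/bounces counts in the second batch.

Because Beta–binomial updating is additive in the counts, the combined data contributed (α_post−α_prior, β_post−β_prior) successes and failures.
Total across both batches: 17−3=14 conversions, 39−14=25 bounces.
Subtract the first batch: 14−6=8 conversions and 25−3=22 bounces.

8 conversions and 22 bounces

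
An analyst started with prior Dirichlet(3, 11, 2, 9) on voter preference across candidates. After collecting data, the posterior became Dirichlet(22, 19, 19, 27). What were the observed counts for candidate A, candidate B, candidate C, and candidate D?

For a Dirichlet(α) prior with multinomial counts c, the posterior is Dirichlet(α + c) componentwise.
Counts are posterior − prior componentwise: 22−3=19, 19−11=8, 19−2=17, 27−9=18.

counts (19, 8, 17, 18)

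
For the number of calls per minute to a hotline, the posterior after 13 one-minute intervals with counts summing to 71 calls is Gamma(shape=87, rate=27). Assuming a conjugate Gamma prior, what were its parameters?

Gamma–Poisson conjugacy: posterior shape = α + Σxᵢ, posterior rate = β + n.
So α = 87 − 71 = 16 and β = 27 − 13 = 14.

Gamma(shape=16, rate=14)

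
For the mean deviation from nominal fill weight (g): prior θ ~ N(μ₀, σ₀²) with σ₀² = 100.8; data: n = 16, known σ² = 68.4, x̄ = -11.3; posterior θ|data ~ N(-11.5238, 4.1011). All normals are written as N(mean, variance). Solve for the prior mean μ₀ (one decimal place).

μ₀ = -16.8

With known observation variance, the Normal–Normal posterior has precision τ_n = τ₀ + n/σ² and mean μ_n = (τ₀μ₀ + (n/σ²)x̄)/τ_n.
Here τ₀ = 1/100.8 = 0.009921 and τ_data = 16/68.4 = 0.233918, so τ_n = 0.243839.
Rearranging for μ₀: μ₀ = (μ_n·τ_n − τ_data·x̄)/τ₀ = (-11.5238·0.243839 − 0.233918·-11.3) / 0.009921 = -0.166678/0.009921 ≈ -16.8.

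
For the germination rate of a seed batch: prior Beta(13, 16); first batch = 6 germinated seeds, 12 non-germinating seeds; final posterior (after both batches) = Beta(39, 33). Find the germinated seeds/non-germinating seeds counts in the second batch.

20 germinated seeds and 5 non-germinating seeds

Sequential conjugate updates are equivalent to a single update on the pooled data, so total successes = posterior α − prior α and total failures = posterior β − prior β.
Total across both batches: 39−13=26 germinated seeds, 33−16=17 non-germinating seeds.
Subtract the first batch: 26−6=20 germinated seeds and 17−12=5 non-germinating seeds.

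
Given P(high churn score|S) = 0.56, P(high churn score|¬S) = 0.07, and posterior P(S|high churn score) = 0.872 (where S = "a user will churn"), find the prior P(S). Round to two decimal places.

P(S) = 0.46

In odds form, posterior odds = prior odds × likelihood ratio, so prior odds = posterior odds ÷ LR.
Posterior odds = 0.872/(1−0.872) = 6.8125. LR = 0.56/0.07 = 8.0000.
Prior odds = 6.8125/8.0000 = 0.8516, so P(S) = 0.8516/(1+0.8516) ≈ 0.46.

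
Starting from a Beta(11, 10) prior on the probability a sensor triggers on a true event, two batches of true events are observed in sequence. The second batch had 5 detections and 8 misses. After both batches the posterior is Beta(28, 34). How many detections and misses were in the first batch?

12 detections and 16 misses

Sequential conjugate updates are equivalent to a single update on the pooled data, so total successes = posterior α − prior α and total failures = posterior β − prior β.
Total across both batches: 28−11=17 detections, 34−10=24 misses.
Subtract the second batch: 17−5=12 detections and 24−8=16 misses.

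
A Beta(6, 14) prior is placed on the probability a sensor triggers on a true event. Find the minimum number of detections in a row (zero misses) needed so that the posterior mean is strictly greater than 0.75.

After k detections and 0 misses the posterior is Beta(6+k, 14), with mean (6+k)/(6+14+k).
Set (6+k)/(20+k) > 0.75 and solve: k > (0.75·20 − 6)/(1 − 0.75) = 36.000.
The smallest integer exceeding 36.000 is 37, and checking k=37: (43)/(57) = 0.7544 > 0.75.

k = 37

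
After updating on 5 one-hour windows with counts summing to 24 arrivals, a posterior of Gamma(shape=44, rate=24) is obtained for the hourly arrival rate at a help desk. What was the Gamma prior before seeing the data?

Gamma(shape=20, rate=19)

A Gamma(α, β) prior (rate parametrization) on a Poisson rate with n observations summing to S gives posterior Gamma(α+S, β+n).
So α = 44 − 24 = 20 and β = 24 − 5 = 19.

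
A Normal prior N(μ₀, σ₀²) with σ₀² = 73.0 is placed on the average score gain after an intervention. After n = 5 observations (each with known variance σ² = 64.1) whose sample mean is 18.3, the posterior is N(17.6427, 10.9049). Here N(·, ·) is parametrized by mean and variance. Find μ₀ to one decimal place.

With known observation variance, the Normal–Normal posterior has precision τ_n = τ₀ + n/σ² and mean μ_n = (τ₀μ₀ + (n/σ²)x̄)/τ_n.
Here τ₀ = 1/73.0 = 0.013699 and τ_data = 5/64.1 = 0.078003, so τ_n = 0.091702.
Rearranging for μ₀: μ₀ = (μ_n·τ_n − τ_data·x̄)/τ₀ = (17.6427·0.091702 − 0.078003·18.3) / 0.013699 = 0.190416/0.013699 ≈ 13.9.

μ₀ = 13.9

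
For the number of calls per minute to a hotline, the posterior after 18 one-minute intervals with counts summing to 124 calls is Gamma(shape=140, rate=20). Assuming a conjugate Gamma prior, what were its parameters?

Gamma(shape=16, rate=2)

Gamma–Poisson conjugacy: posterior shape = α + Σxᵢ, posterior rate = β + n.
So α = 140 − 124 = 16 and β = 20 − 18 = 2.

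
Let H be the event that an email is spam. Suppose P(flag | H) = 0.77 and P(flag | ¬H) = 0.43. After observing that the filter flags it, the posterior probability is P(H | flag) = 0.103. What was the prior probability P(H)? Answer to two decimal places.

P(H) = 0.06

In odds form, posterior odds = prior odds × likelihood ratio, so prior odds = posterior odds ÷ LR.
Posterior odds = 0.103/(1−0.103) = 0.1148. LR = 0.77/0.43 = 1.7907.
Prior odds = 0.1148/1.7907 = 0.0641, so P(H) = 0.0641/(1+0.0641) ≈ 0.06.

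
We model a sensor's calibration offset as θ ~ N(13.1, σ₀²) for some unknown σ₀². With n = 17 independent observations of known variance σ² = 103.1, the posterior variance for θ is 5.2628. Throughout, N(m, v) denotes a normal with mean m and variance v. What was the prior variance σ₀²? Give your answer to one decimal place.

For the Normal–Normal model with known σ², precisions add: τ_n = τ₀ + n/σ².
So 1/σ₀² = 1/5.2628 − 17/103.1 = 0.190013 − 0.164888 = 0.025125.
Hence σ₀² = 1/0.025125 ≈ 39.8.

σ₀² = 39.8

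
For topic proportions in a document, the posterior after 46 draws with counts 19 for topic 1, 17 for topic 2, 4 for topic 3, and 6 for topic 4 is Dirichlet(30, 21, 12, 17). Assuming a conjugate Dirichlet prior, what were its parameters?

For a Dirichlet(α) prior with multinomial counts c, the posterior is Dirichlet(α + c) componentwise.
Subtract each count from the matching posterior parameter: 30−19=11, 21−17=4, 12−4=8, 17−6=11.

Dirichlet(11, 4, 8, 11)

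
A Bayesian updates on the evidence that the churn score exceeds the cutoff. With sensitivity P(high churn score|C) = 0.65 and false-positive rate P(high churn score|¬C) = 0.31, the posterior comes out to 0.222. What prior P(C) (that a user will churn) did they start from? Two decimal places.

P(C) = 0.12

Bayes' rule in odds form gives O(C|E) = O(C)·[P(E|C)/P(E|¬C)], hence O(C) = O(C|E)/LR.
Posterior odds = 0.222/(1−0.222) = 0.2853. LR = 0.65/0.31 = 2.0968.
Prior odds = 0.2853/2.0968 = 0.1361, so P(C) = 0.1361/(1+0.1361) ≈ 0.12.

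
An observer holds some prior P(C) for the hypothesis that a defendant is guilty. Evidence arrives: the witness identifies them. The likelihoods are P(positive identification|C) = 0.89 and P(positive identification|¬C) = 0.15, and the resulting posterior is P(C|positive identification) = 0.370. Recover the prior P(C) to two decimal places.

P(C) = 0.09

In odds form, posterior odds = prior odds × likelihood ratio, so prior odds = posterior odds ÷ LR.
Posterior odds = 0.370/(1−0.370) = 0.5873. LR = 0.89/0.15 = 5.9333.
Prior odds = 0.5873/5.9333 = 0.0990, so P(C) = 0.0990/(1+0.0990) ≈ 0.09.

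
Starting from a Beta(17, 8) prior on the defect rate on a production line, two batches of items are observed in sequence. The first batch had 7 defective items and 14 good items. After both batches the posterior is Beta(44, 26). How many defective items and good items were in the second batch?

20 defective items and 4 good items

Sequential conjugate updates are equivalent to a single update on the pooled data, so total successes = posterior α − prior α and total failures = posterior β − prior β.
Total across both batches: 44−17=27 defective items, 26−8=18 good items.
Subtract the first batch: 27−7=20 defective items and 18−14=4 good items.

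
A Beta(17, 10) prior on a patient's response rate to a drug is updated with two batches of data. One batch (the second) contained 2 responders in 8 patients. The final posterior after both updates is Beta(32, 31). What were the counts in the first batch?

13 responders and 15 non-responders

Because Beta–binomial updating is additive in the counts, the combined data contributed (α_post−α_prior, β_post−β_prior) successes and failures.
Total across both batches: 32−17=15 responders, 31−10=21 non-responders.
Subtract the second batch: 15−2=13 responders and 21−6=15 non-responders.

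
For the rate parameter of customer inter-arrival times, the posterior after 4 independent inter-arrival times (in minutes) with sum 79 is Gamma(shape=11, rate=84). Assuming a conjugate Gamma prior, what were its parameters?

Gamma(shape=7, rate=5)

Gamma–exponential conjugacy: posterior shape = α + n, posterior rate = β + Σtᵢ.
So α = 11 − 4 = 7 and β = 84 − 79 = 5.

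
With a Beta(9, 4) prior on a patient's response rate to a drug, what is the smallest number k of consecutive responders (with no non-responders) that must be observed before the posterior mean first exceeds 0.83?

After k responders and 0 non-responders the posterior is Beta(9+k, 4), with mean (9+k)/(9+4+k).
Set (9+k)/(13+k) > 0.83 and solve: k > (0.83·13 − 9)/(1 − 0.83) = 10.529.
The smallest integer exceeding 10.529 is 11, and checking k=11: (20)/(24) = 0.8333 > 0.83.

k = 11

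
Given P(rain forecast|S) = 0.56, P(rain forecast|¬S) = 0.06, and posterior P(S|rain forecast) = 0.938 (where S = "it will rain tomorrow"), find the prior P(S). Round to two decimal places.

Bayes' rule in odds form gives O(S|E) = O(S)·[P(E|S)/P(E|¬S)], hence O(S) = O(S|E)/LR.
Posterior odds = 0.938/(1−0.938) = 15.1290. LR = 0.56/0.06 = 9.3333.
Prior odds = 15.1290/9.3333 = 1.6210, so P(S) = 1.6210/(1+1.6210) ≈ 0.62.

P(S) = 0.62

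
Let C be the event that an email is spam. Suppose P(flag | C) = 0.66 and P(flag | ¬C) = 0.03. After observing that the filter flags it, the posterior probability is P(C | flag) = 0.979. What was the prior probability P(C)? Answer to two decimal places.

Bayes' rule in odds form gives O(C|E) = O(C)·[P(E|C)/P(E|¬C)], hence O(C) = O(C|E)/LR.
Posterior odds = 0.979/(1−0.979) = 46.6190. LR = 0.66/0.03 = 22.0000.
Prior odds = 46.6190/22.0000 = 2.1190, so P(C) = 2.1190/(1+2.1190) ≈ 0.68.

P(C) = 0.68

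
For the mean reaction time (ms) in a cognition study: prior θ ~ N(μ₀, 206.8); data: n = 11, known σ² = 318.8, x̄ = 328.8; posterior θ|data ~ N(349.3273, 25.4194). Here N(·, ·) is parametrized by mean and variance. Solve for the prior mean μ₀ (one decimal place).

μ₀ = 495.8

The posterior mean is a precision-weighted average: μ_n = (τ₀μ₀ + τ_data·x̄)/(τ₀+τ_data), with τ₀=1/σ₀² and τ_data=n/σ².
Here τ₀ = 1/206.8 = 0.004836 and τ_data = 11/318.8 = 0.034504, so τ_n = 0.039340.
Rearranging for μ₀: μ₀ = (μ_n·τ_n − τ_data·x̄)/τ₀ = (349.3273·0.039340 − 0.034504·328.8) / 0.004836 = 2.397621/0.004836 ≈ 495.8.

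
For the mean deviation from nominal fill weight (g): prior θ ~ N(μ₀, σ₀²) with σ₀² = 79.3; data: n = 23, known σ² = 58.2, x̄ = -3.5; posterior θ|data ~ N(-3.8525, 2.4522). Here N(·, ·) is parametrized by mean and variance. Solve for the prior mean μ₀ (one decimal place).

The posterior mean is a precision-weighted average: μ_n = (τ₀μ₀ + τ_data·x̄)/(τ₀+τ_data), with τ₀=1/σ₀² and τ_data=n/σ².
Here τ₀ = 1/79.3 = 0.012610 and τ_data = 23/58.2 = 0.395189, so τ_n = 0.407799.
Rearranging for μ₀: μ₀ = (μ_n·τ_n − τ_data·x̄)/τ₀ = (-3.8525·0.407799 − 0.395189·-3.5) / 0.012610 = -0.187884/0.012610 ≈ -14.9.

μ₀ = -14.9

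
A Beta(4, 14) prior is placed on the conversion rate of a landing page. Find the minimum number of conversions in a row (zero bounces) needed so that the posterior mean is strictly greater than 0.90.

After k conversions and 0 bounces the posterior is Beta(4+k, 14), with mean (4+k)/(4+14+k).
Set (4+k)/(18+k) > 0.90 and solve: k > (0.90·18 − 4)/(1 − 0.90) = 122.000.
The smallest integer exceeding 122.000 is 123.

k = 123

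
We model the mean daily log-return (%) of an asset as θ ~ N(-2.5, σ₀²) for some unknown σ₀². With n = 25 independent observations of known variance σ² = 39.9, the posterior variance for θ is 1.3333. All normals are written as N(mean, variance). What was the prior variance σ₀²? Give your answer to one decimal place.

For the Normal–Normal model with known σ², precisions add: τ_n = τ₀ + n/σ².
So 1/σ₀² = 1/1.3333 − 25/39.9 = 0.750019 − 0.626566 = 0.123453.
Hence σ₀² = 1/0.123453 ≈ 8.1.

σ₀² = 8.1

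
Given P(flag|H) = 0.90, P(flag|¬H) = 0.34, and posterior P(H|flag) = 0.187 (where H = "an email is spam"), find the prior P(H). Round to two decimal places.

P(H) = 0.08

In odds form, posterior odds = prior odds × likelihood ratio, so prior odds = posterior odds ÷ LR.
Posterior odds = 0.187/(1−0.187) = 0.2300. LR = 0.90/0.34 = 2.6471.
Prior odds = 0.2300/2.6471 = 0.0869, so P(H) = 0.0869/(1+0.0869) ≈ 0.08.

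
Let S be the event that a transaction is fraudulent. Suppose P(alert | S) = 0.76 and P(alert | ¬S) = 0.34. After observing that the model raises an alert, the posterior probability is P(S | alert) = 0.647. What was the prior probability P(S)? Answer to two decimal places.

P(S) = 0.45

In odds form, posterior odds = prior odds × likelihood ratio, so prior odds = posterior odds ÷ LR.
Posterior odds = 0.647/(1−0.647) = 1.8329. LR = 0.76/0.34 = 2.2353.
Prior odds = 1.8329/2.2353 = 0.8200, so P(S) = 0.8200/(1+0.8200) ≈ 0.45.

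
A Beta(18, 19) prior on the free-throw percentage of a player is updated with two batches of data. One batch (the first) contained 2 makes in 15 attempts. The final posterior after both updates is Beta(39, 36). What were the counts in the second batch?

Sequential conjugate updates are equivalent to a single update on the pooled data, so total successes = posterior α − prior α and total failures = posterior β − prior β.
Total across both batches: 39−18=21 makes, 36−19=17 misses.
Subtract the first batch: 21−2=19 makes and 17−13=4 misses.

19 makes and 4 misses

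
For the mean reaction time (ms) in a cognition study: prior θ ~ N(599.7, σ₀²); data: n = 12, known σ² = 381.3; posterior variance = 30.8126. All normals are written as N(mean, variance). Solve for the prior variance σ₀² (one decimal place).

σ₀² = 1017.3

For the Normal–Normal model with known σ², precisions add: τ_n = τ₀ + n/σ².
So 1/σ₀² = 1/30.8126 − 12/381.3 = 0.032454 − 0.031471 = 0.000983.
Hence σ₀² = 1/0.000983 ≈ 1017.3.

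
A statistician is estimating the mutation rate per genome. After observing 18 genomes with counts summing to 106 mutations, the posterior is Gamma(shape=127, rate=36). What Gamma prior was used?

Gamma(shape=21, rate=18)

A Gamma(α, β) prior (rate parametrization) on a Poisson rate with n observations summing to S gives posterior Gamma(α+S, β+n).
So α = 127 − 106 = 21 and β = 36 − 18 = 18.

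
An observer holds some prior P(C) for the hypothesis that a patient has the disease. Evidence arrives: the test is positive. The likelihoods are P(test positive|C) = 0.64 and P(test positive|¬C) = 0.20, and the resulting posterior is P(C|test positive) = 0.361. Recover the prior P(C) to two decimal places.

P(C) = 0.15

In odds form, posterior odds = prior odds × likelihood ratio, so prior odds = posterior odds ÷ LR.
Posterior odds = 0.361/(1−0.361) = 0.5649. LR = 0.64/0.20 = 3.2000.
Prior odds = 0.5649/3.2000 = 0.1765, so P(C) = 0.1765/(1+0.1765) ≈ 0.15.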